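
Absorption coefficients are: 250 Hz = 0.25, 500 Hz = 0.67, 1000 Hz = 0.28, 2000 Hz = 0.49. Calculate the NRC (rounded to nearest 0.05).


Given values:
  a_250 = 0.25, a_500 = 0.67
  a_1000 = 0.28, a_2000 = 0.49
Formula: NRC = (a250 + a500 + a1000 + a2000) / 4
Sum = 0.25 + 0.67 + 0.28 + 0.49 = 1.69
NRC = 1.69 / 4 = 0.4225
Rounded to nearest 0.05: 0.4

0.4


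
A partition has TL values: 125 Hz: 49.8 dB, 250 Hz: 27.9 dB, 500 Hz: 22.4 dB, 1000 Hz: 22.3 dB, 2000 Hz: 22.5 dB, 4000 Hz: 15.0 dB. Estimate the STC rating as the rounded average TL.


Given TL values at each frequency:
  125 Hz: 49.8 dB
  250 Hz: 27.9 dB
  500 Hz: 22.4 dB
  1000 Hz: 22.3 dB
  2000 Hz: 22.5 dB
  4000 Hz: 15.0 dB
Formula: STC ~ round(average of TL values)
Sum = 49.8 + 27.9 + 22.4 + 22.3 + 22.5 + 15.0 = 159.9
Average = 159.9 / 6 = 26.65
Rounded: 27

27


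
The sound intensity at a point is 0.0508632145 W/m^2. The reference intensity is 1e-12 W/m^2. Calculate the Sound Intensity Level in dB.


Given values:
  I = 0.0508632145 W/m^2
  I_ref = 1e-12 W/m^2
Formula: SIL = 10 * log10(I / I_ref)
Compute ratio: I / I_ref = 50863214500
Compute log10: log10(50863214500) = 10.706404
Multiply: SIL = 10 * 10.706404 = 107.06

107.06 dB


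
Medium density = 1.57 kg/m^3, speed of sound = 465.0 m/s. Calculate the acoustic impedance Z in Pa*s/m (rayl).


Given values:
  rho = 1.57 kg/m^3
  c = 465.0 m/s
Formula: Z = rho * c
Z = 1.57 * 465.0
Z = 730.05

730.05 rayl


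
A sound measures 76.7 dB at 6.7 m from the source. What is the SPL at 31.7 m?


Given values:
  SPL1 = 76.7 dB, r1 = 6.7 m, r2 = 31.7 m
Formula: SPL2 = SPL1 - 20 * log10(r2 / r1)
Compute ratio: r2 / r1 = 31.7 / 6.7 = 4.7313
Compute log10: log10(4.7313) = 0.67498
Compute drop: 20 * 0.67498 = 13.4996
SPL2 = 76.7 - 13.4996 = 63.2

63.2 dB


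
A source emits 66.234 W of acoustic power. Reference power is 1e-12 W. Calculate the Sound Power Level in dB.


Given values:
  W = 66.234 W
  W_ref = 1e-12 W
Formula: SWL = 10 * log10(W / W_ref)
Compute ratio: W / W_ref = 66234000000000
Compute log10: log10(66234000000000) = 13.821081
Multiply: SWL = 10 * 13.821081 = 138.21

138.21 dB


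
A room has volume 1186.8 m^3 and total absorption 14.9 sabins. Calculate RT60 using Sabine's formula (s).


Given values:
  V = 1186.8 m^3
  A = 14.9 sabins
Formula: RT60 = 0.161 * V / A
Numerator: 0.161 * 1186.8 = 191.0748
RT60 = 191.0748 / 14.9 = 12.824

12.824 s


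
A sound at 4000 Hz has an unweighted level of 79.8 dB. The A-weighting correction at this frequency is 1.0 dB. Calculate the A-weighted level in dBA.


Given values:
  SPL = 79.8 dB
  A-weighting at 4000 Hz = 1.0 dB
Formula: L_A = SPL + A_weight
L_A = 79.8 + (1.0)
L_A = 80.8

80.8 dBA


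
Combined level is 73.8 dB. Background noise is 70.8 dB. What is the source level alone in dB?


Given values:
  L_total = 73.8 dB, L_bg = 70.8 dB
Formula: L_source = 10 * log10(10^(L_total/10) - 10^(L_bg/10))
Convert to linear:
  10^(73.8/10) = 23988329.1902
  10^(70.8/10) = 12022644.3462
Difference: 23988329.1902 - 12022644.3462 = 11965684.844
L_source = 10 * log10(11965684.844) = 70.78

70.78 dB


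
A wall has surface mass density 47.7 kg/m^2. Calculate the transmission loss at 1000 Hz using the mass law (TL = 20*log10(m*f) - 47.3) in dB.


Given values:
  m = 47.7 kg/m^2, f = 1000 Hz
Formula: TL = 20 * log10(m * f) - 47.3
Compute m * f = 47.7 * 1000 = 47700.0
Compute log10(47700.0) = 4.678518
Compute 20 * 4.678518 = 93.5704
TL = 93.5704 - 47.3 = 46.27

46.27 dB


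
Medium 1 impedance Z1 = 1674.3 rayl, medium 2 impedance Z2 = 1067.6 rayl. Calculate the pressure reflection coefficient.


Given values:
  Z1 = 1674.3 rayl, Z2 = 1067.6 rayl
Formula: R = (Z2 - Z1) / (Z2 + Z1)
Numerator: Z2 - Z1 = 1067.6 - 1674.3 = -606.7
Denominator: Z2 + Z1 = 1067.6 + 1674.3 = 2741.9
R = -606.7 / 2741.9 = -0.2213

-0.2213


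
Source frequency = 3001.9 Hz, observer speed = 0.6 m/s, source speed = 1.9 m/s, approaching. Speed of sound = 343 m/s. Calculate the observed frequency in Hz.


Given values:
  f_s = 3001.9 Hz, v_o = 0.6 m/s, v_s = 1.9 m/s
  Direction: approaching
Formula: f_o = f_s * (c + v_o) / (c - v_s)
Numerator: c + v_o = 343 + 0.6 = 343.6
Denominator: c - v_s = 343 - 1.9 = 341.1
f_o = 3001.9 * 343.6 / 341.1 = 3023.9

3023.9 Hz


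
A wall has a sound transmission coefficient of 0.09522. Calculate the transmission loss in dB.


Given values:
  tau = 0.09522
Formula: TL = 10 * log10(1 / tau)
Compute 1 / tau = 1 / 0.09522 = 10.502
Compute log10(10.502) = 1.021272
TL = 10 * 1.021272 = 10.21

10.21 dB


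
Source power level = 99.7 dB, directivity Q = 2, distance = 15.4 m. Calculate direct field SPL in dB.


Given values:
  Lw = 99.7 dB, Q = 2, r = 15.4 m
Formula: SPL = Lw + 10 * log10(Q / (4 * pi * r^2))
Compute 4 * pi * r^2 = 4 * pi * 15.4^2 = 2980.2405
Compute Q / denom = 2 / 2980.2405 = 0.00067109
Compute 10 * log10(0.00067109) = -31.7322
SPL = 99.7 + (-31.7322) = 67.97

67.97 dB


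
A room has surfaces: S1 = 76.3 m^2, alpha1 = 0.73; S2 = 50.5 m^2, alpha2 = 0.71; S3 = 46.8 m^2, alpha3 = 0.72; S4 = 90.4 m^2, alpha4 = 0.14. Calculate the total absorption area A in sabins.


Given surfaces:
  Surface 1: 76.3 * 0.73 = 55.699
  Surface 2: 50.5 * 0.71 = 35.855
  Surface 3: 46.8 * 0.72 = 33.696
  Surface 4: 90.4 * 0.14 = 12.656
Formula: A = sum(Si * alpha_i)
A = 55.699 + 35.855 + 33.696 + 12.656
A = 137.91

137.91 sabins


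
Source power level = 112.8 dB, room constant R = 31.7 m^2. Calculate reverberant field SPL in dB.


Given values:
  Lw = 112.8 dB, R = 31.7 m^2
Formula: SPL = Lw + 10 * log10(4 / R)
Compute 4 / R = 4 / 31.7 = 0.126183
Compute 10 * log10(0.126183) = -8.99
SPL = 112.8 + (-8.99) = 103.81

103.81 dB


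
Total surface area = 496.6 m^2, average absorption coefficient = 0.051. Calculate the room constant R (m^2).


Given values:
  S = 496.6 m^2, alpha = 0.051
Formula: R = S * alpha / (1 - alpha)
Numerator: 496.6 * 0.051 = 25.3266
Denominator: 1 - 0.051 = 0.949
R = 25.3266 / 0.949 = 26.69

26.69 m^2


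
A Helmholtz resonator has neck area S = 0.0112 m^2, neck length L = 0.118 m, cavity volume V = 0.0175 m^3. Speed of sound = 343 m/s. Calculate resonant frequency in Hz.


Given values:
  S = 0.0112 m^2, L = 0.118 m, V = 0.0175 m^3, c = 343 m/s
Formula: f = (c / (2*pi)) * sqrt(S / (V * L))
Compute V * L = 0.0175 * 0.118 = 0.002065
Compute S / (V * L) = 0.0112 / 0.002065 = 5.4237
Compute sqrt(5.4237) = 2.328884
Compute c / (2*pi) = 343 / 6.283185 = 54.590148
f = 54.590148 * 2.328884 = 127.13

127.13 Hz


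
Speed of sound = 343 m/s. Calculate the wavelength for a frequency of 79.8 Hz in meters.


Given values:
  c = 343 m/s, f = 79.8 Hz
Formula: lambda = c / f
lambda = 343 / 79.8
lambda = 4.2982

4.2982 m


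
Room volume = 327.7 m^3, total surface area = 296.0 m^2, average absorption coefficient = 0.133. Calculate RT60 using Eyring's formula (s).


Given values:
  V = 327.7 m^3, S = 296.0 m^2, alpha = 0.133
Formula: RT60 = 0.161 * V / (-S * ln(1 - alpha))
Compute ln(1 - 0.133) = ln(0.867) = -0.142716
Denominator: -296.0 * -0.142716 = 42.2439
Numerator: 0.161 * 327.7 = 52.7597
RT60 = 52.7597 / 42.2439 = 1.249

1.249 s


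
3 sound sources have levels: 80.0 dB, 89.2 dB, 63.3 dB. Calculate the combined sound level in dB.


Formula: L_total = 10 * log10( sum(10^(Li/10)) )
  Source 1: 10^(80.0/10) = 100000000.0
  Source 2: 10^(89.2/10) = 831763771.1027
  Source 3: 10^(63.3/10) = 2137962.0895
Sum of linear values = 933901733.1922
L_total = 10 * log10(933901733.1922) = 89.7

89.7 dB


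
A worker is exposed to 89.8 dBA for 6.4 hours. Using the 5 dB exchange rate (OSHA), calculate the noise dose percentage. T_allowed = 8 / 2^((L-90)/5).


Given values:
  L = 89.8 dBA, T = 6.4 hours
Formula: T_allowed = 8 / 2^((L - 90) / 5)
Compute exponent: (89.8 - 90) / 5 = -0.04
Compute 2^(-0.04) = 0.972655
T_allowed = 8 / 0.972655 = 8.22491 hours
Dose = (T / T_allowed) * 100
Dose = (6.4 / 8.22491) * 100 = 77.81

77.81 %


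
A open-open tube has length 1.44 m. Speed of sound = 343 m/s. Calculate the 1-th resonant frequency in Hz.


Given values:
  Tube type: open-open, L = 1.44 m, c = 343 m/s, n = 1
Formula: f_n = n * c / (2 * L)
Compute 2 * L = 2 * 1.44 = 2.88
f = 1 * 343 / 2.88
f = 119.1

119.1 Hz


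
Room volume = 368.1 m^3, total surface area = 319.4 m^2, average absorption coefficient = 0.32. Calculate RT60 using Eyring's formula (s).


Given values:
  V = 368.1 m^3, S = 319.4 m^2, alpha = 0.32
Formula: RT60 = 0.161 * V / (-S * ln(1 - alpha))
Compute ln(1 - 0.32) = ln(0.68) = -0.385662
Denominator: -319.4 * -0.385662 = 123.1804
Numerator: 0.161 * 368.1 = 59.2641
RT60 = 59.2641 / 123.1804 = 0.481

0.481 s


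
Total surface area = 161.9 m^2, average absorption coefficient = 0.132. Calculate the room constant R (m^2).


Given values:
  S = 161.9 m^2, alpha = 0.132
Formula: R = S * alpha / (1 - alpha)
Numerator: 161.9 * 0.132 = 21.3708
Denominator: 1 - 0.132 = 0.868
R = 21.3708 / 0.868 = 24.62

24.62 m^2


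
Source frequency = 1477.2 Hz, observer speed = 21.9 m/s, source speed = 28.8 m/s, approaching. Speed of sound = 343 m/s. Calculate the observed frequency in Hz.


Given values:
  f_s = 1477.2 Hz, v_o = 21.9 m/s, v_s = 28.8 m/s
  Direction: approaching
Formula: f_o = f_s * (c + v_o) / (c - v_s)
Numerator: c + v_o = 343 + 21.9 = 364.9
Denominator: c - v_s = 343 - 28.8 = 314.2
f_o = 1477.2 * 364.9 / 314.2 = 1715.56

1715.56 Hz


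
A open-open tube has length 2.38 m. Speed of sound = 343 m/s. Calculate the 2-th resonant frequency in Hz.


Given values:
  Tube type: open-open, L = 2.38 m, c = 343 m/s, n = 2
Formula: f_n = n * c / (2 * L)
Compute 2 * L = 2 * 2.38 = 4.76
f = 2 * 343 / 4.76
f = 144.12

144.12 Hz


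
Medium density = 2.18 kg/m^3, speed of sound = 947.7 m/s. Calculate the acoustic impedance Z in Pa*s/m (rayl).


Given values:
  rho = 2.18 kg/m^3
  c = 947.7 m/s
Formula: Z = rho * c
Z = 2.18 * 947.7
Z = 2065.99

2065.99 rayl


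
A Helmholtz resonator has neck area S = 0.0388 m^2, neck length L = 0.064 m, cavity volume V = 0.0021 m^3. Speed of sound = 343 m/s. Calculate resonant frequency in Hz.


Given values:
  S = 0.0388 m^2, L = 0.064 m, V = 0.0021 m^3, c = 343 m/s
Formula: f = (c / (2*pi)) * sqrt(S / (V * L))
Compute V * L = 0.0021 * 0.064 = 0.0001344
Compute S / (V * L) = 0.0388 / 0.0001344 = 288.6905
Compute sqrt(288.6905) = 16.990895
Compute c / (2*pi) = 343 / 6.283185 = 54.590148
f = 54.590148 * 16.990895 = 927.54

927.54 Hz


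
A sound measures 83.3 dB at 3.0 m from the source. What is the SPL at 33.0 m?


Given values:
  SPL1 = 83.3 dB, r1 = 3.0 m, r2 = 33.0 m
Formula: SPL2 = SPL1 - 20 * log10(r2 / r1)
Compute ratio: r2 / r1 = 33.0 / 3.0 = 11.0
Compute log10: log10(11.0) = 1.041393
Compute drop: 20 * 1.041393 = 20.8279
SPL2 = 83.3 - 20.8279 = 62.47

62.47 dB


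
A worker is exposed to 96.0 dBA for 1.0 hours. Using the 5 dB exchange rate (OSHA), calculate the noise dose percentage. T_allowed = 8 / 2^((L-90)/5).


Given values:
  L = 96.0 dBA, T = 1.0 hours
Formula: T_allowed = 8 / 2^((L - 90) / 5)
Compute exponent: (96.0 - 90) / 5 = 1.2
Compute 2^(1.2) = 2.297397
T_allowed = 8 / 2.297397 = 3.482202 hours
Dose = (T / T_allowed) * 100
Dose = (1.0 / 3.482202) * 100 = 28.72

28.72 %


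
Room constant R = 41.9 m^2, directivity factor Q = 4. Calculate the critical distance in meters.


Given values:
  R = 41.9 m^2, Q = 4
Formula: d_c = 0.141 * sqrt(Q * R)
Compute Q * R = 4 * 41.9 = 167.6
Compute sqrt(167.6) = 12.946
d_c = 0.141 * 12.946 = 1.825

1.825 m


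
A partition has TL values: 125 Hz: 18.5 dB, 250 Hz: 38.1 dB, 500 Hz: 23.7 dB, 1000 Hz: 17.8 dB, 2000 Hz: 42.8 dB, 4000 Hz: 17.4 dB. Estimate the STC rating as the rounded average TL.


Given TL values at each frequency:
  125 Hz: 18.5 dB
  250 Hz: 38.1 dB
  500 Hz: 23.7 dB
  1000 Hz: 17.8 dB
  2000 Hz: 42.8 dB
  4000 Hz: 17.4 dB
Formula: STC ~ round(average of TL values)
Sum = 18.5 + 38.1 + 23.7 + 17.8 + 42.8 + 17.4 = 158.3
Average = 158.3 / 6 = 26.38
Rounded: 26

26


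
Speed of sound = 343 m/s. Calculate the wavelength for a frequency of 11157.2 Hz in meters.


Given values:
  c = 343 m/s, f = 11157.2 Hz
Formula: lambda = c / f
lambda = 343 / 11157.2
lambda = 0.0307

0.0307 m


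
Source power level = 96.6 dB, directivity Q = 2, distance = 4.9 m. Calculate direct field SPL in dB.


Given values:
  Lw = 96.6 dB, Q = 2, r = 4.9 m
Formula: SPL = Lw + 10 * log10(Q / (4 * pi * r^2))
Compute 4 * pi * r^2 = 4 * pi * 4.9^2 = 301.7186
Compute Q / denom = 2 / 301.7186 = 0.00662869
Compute 10 * log10(0.00662869) = -21.7857
SPL = 96.6 + (-21.7857) = 74.81

74.81 dB


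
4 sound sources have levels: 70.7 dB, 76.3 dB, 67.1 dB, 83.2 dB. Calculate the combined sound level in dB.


Formula: L_total = 10 * log10( sum(10^(Li/10)) )
  Source 1: 10^(70.7/10) = 11748975.5494
  Source 2: 10^(76.3/10) = 42657951.8802
  Source 3: 10^(67.1/10) = 5128613.8399
  Source 4: 10^(83.2/10) = 208929613.0854
Sum of linear values = 268465154.3549
L_total = 10 * log10(268465154.3549) = 84.29

84.29 dB


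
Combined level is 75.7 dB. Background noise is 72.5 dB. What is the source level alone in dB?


Given values:
  L_total = 75.7 dB, L_bg = 72.5 dB
Formula: L_source = 10 * log10(10^(L_total/10) - 10^(L_bg/10))
Convert to linear:
  10^(75.7/10) = 37153522.9097
  10^(72.5/10) = 17782794.1004
Difference: 37153522.9097 - 17782794.1004 = 19370728.8093
L_source = 10 * log10(19370728.8093) = 72.87

72.87 dB


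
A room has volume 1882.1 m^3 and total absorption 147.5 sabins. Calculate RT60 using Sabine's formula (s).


Given values:
  V = 1882.1 m^3
  A = 147.5 sabins
Formula: RT60 = 0.161 * V / A
Numerator: 0.161 * 1882.1 = 303.0181
RT60 = 303.0181 / 147.5 = 2.054

2.054 s


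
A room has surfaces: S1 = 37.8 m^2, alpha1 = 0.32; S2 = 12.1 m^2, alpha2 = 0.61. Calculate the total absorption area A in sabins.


Given surfaces:
  Surface 1: 37.8 * 0.32 = 12.096
  Surface 2: 12.1 * 0.61 = 7.381
Formula: A = sum(Si * alpha_i)
A = 12.096 + 7.381
A = 19.48

19.48 sabins


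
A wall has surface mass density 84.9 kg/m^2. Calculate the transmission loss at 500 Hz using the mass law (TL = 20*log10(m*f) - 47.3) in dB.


Given values:
  m = 84.9 kg/m^2, f = 500 Hz
Formula: TL = 20 * log10(m * f) - 47.3
Compute m * f = 84.9 * 500 = 42450.0
Compute log10(42450.0) = 4.627878
Compute 20 * 4.627878 = 92.5576
TL = 92.5576 - 47.3 = 45.26

45.26 dB


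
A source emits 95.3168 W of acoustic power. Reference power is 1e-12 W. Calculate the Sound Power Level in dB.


Given values:
  W = 95.3168 W
  W_ref = 1e-12 W
Formula: SWL = 10 * log10(W / W_ref)
Compute ratio: W / W_ref = 95316800000000
Compute log10: log10(95316800000000) = 13.979169
Multiply: SWL = 10 * 13.979169 = 139.79

139.79 dB


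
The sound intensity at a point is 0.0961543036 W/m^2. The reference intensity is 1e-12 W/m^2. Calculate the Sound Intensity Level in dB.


Given values:
  I = 0.0961543036 W/m^2
  I_ref = 1e-12 W/m^2
Formula: SIL = 10 * log10(I / I_ref)
Compute ratio: I / I_ref = 96154303600
Compute log10: log10(96154303600) = 10.982969
Multiply: SIL = 10 * 10.982969 = 109.83

109.83 dB


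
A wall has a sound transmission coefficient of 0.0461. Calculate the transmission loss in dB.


Given values:
  tau = 0.0461
Formula: TL = 10 * log10(1 / tau)
Compute 1 / tau = 1 / 0.0461 = 21.692
Compute log10(21.692) = 1.3363
TL = 10 * 1.3363 = 13.36

13.36 dB


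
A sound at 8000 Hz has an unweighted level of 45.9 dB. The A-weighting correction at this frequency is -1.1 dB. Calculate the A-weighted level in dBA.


Given values:
  SPL = 45.9 dB
  A-weighting at 8000 Hz = -1.1 dB
Formula: L_A = SPL + A_weight
L_A = 45.9 + (-1.1)
L_A = 44.8

44.8 dBA


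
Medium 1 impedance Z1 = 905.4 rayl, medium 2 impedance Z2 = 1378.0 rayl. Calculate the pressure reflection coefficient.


Given values:
  Z1 = 905.4 rayl, Z2 = 1378.0 rayl
Formula: R = (Z2 - Z1) / (Z2 + Z1)
Numerator: Z2 - Z1 = 1378.0 - 905.4 = 472.6
Denominator: Z2 + Z1 = 1378.0 + 905.4 = 2283.4
R = 472.6 / 2283.4 = 0.207

0.207


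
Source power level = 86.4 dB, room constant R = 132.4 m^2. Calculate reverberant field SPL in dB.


Given values:
  Lw = 86.4 dB, R = 132.4 m^2
Formula: SPL = Lw + 10 * log10(4 / R)
Compute 4 / R = 4 / 132.4 = 0.030211
Compute 10 * log10(0.030211) = -15.1983
SPL = 86.4 + (-15.1983) = 71.2

71.2 dB


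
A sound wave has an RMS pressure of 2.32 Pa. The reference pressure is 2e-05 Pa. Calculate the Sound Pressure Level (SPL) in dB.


Given values:
  p = 2.32 Pa
  p_ref = 2e-05 Pa
Formula: SPL = 20 * log10(p / p_ref)
Compute ratio: p / p_ref = 2.32 / 2e-05 = 116000
Compute log10: log10(116000) = 5.064458
Multiply: SPL = 20 * 5.064458 = 101.29

101.29 dB


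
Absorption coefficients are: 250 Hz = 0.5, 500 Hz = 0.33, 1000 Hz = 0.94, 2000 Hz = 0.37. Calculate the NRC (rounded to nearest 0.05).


Given values:
  a_250 = 0.5, a_500 = 0.33
  a_1000 = 0.94, a_2000 = 0.37
Formula: NRC = (a250 + a500 + a1000 + a2000) / 4
Sum = 0.5 + 0.33 + 0.94 + 0.37 = 2.14
NRC = 2.14 / 4 = 0.535
Rounded to nearest 0.05: 0.55

0.55


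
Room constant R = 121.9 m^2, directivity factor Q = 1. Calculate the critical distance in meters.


Given values:
  R = 121.9 m^2, Q = 1
Formula: d_c = 0.141 * sqrt(Q * R)
Compute Q * R = 1 * 121.9 = 121.9
Compute sqrt(121.9) = 11.0408
d_c = 0.141 * 11.0408 = 1.557

1.557 m


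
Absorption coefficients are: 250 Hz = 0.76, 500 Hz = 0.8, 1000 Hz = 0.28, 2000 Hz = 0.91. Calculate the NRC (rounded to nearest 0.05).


Given values:
  a_250 = 0.76, a_500 = 0.8
  a_1000 = 0.28, a_2000 = 0.91
Formula: NRC = (a250 + a500 + a1000 + a2000) / 4
Sum = 0.76 + 0.8 + 0.28 + 0.91 = 2.75
NRC = 2.75 / 4 = 0.6875
Rounded to nearest 0.05: 0.7

0.7


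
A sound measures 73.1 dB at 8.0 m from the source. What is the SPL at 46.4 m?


Given values:
  SPL1 = 73.1 dB, r1 = 8.0 m, r2 = 46.4 m
Formula: SPL2 = SPL1 - 20 * log10(r2 / r1)
Compute ratio: r2 / r1 = 46.4 / 8.0 = 5.8
Compute log10: log10(5.8) = 0.763428
Compute drop: 20 * 0.763428 = 15.2686
SPL2 = 73.1 - 15.2686 = 57.83

57.83 dB


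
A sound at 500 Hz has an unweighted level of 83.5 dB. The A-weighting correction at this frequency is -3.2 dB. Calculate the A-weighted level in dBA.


Given values:
  SPL = 83.5 dB
  A-weighting at 500 Hz = -3.2 dB
Formula: L_A = SPL + A_weight
L_A = 83.5 + (-3.2)
L_A = 80.3

80.3 dBA


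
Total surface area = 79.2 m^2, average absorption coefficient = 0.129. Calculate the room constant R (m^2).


Given values:
  S = 79.2 m^2, alpha = 0.129
Formula: R = S * alpha / (1 - alpha)
Numerator: 79.2 * 0.129 = 10.2168
Denominator: 1 - 0.129 = 0.871
R = 10.2168 / 0.871 = 11.73

11.73 m^2


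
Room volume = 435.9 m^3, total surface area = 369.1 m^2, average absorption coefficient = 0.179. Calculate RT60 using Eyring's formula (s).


Given values:
  V = 435.9 m^3, S = 369.1 m^2, alpha = 0.179
Formula: RT60 = 0.161 * V / (-S * ln(1 - alpha))
Compute ln(1 - 0.179) = ln(0.821) = -0.197232
Denominator: -369.1 * -0.197232 = 72.7983
Numerator: 0.161 * 435.9 = 70.1799
RT60 = 70.1799 / 72.7983 = 0.964

0.964 s


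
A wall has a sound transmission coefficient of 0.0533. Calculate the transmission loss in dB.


Given values:
  tau = 0.0533
Formula: TL = 10 * log10(1 / tau)
Compute 1 / tau = 1 / 0.0533 = 18.7617
Compute log10(18.7617) = 1.273272
TL = 10 * 1.273272 = 12.73

12.73 dB


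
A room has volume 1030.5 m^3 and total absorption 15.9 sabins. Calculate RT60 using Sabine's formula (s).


Given values:
  V = 1030.5 m^3
  A = 15.9 sabins
Formula: RT60 = 0.161 * V / A
Numerator: 0.161 * 1030.5 = 165.9105
RT60 = 165.9105 / 15.9 = 10.435

10.435 s


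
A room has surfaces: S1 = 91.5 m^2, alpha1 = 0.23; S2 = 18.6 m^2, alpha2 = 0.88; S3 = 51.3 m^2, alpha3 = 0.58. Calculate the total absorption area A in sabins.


Given surfaces:
  Surface 1: 91.5 * 0.23 = 21.045
  Surface 2: 18.6 * 0.88 = 16.368
  Surface 3: 51.3 * 0.58 = 29.754
Formula: A = sum(Si * alpha_i)
A = 21.045 + 16.368 + 29.754
A = 67.17

67.17 sabins


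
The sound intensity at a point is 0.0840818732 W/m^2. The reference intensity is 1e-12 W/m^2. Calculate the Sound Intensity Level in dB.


Given values:
  I = 0.0840818732 W/m^2
  I_ref = 1e-12 W/m^2
Formula: SIL = 10 * log10(I / I_ref)
Compute ratio: I / I_ref = 84081873200
Compute log10: log10(84081873200) = 10.924702
Multiply: SIL = 10 * 10.924702 = 109.25

109.25 dB


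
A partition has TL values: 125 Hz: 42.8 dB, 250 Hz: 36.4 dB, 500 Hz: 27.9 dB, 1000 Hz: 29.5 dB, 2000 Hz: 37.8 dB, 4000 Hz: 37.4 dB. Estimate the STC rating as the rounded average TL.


Given TL values at each frequency:
  125 Hz: 42.8 dB
  250 Hz: 36.4 dB
  500 Hz: 27.9 dB
  1000 Hz: 29.5 dB
  2000 Hz: 37.8 dB
  4000 Hz: 37.4 dB
Formula: STC ~ round(average of TL values)
Sum = 42.8 + 36.4 + 27.9 + 29.5 + 37.8 + 37.4 = 211.8
Average = 211.8 / 6 = 35.3
Rounded: 35

35


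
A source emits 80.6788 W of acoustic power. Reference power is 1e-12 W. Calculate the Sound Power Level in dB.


Given values:
  W = 80.6788 W
  W_ref = 1e-12 W
Formula: SWL = 10 * log10(W / W_ref)
Compute ratio: W / W_ref = 80678800000000
Compute log10: log10(80678800000000) = 13.906759
Multiply: SWL = 10 * 13.906759 = 139.07

139.07 dB


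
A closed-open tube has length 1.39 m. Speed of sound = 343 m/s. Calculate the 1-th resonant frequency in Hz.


Given values:
  Tube type: closed-open, L = 1.39 m, c = 343 m/s, n = 1
Formula: f_n = (2n - 1) * c / (4 * L)
Compute 2n - 1 = 2*1 - 1 = 1
Compute 4 * L = 4 * 1.39 = 5.56
f = 1 * 343 / 5.56
f = 61.69

61.69 Hz


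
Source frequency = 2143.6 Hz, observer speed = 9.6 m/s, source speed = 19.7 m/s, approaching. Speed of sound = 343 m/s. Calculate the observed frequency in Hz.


Given values:
  f_s = 2143.6 Hz, v_o = 9.6 m/s, v_s = 19.7 m/s
  Direction: approaching
Formula: f_o = f_s * (c + v_o) / (c - v_s)
Numerator: c + v_o = 343 + 9.6 = 352.6
Denominator: c - v_s = 343 - 19.7 = 323.3
f_o = 2143.6 * 352.6 / 323.3 = 2337.87

2337.87 Hz


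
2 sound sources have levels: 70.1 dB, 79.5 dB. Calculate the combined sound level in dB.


Formula: L_total = 10 * log10( sum(10^(Li/10)) )
  Source 1: 10^(70.1/10) = 10232929.9228
  Source 2: 10^(79.5/10) = 89125093.8134
Sum of linear values = 99358023.7362
L_total = 10 * log10(99358023.7362) = 79.97

79.97 dB


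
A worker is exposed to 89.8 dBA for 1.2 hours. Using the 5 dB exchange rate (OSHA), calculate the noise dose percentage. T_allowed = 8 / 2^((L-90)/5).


Given values:
  L = 89.8 dBA, T = 1.2 hours
Formula: T_allowed = 8 / 2^((L - 90) / 5)
Compute exponent: (89.8 - 90) / 5 = -0.04
Compute 2^(-0.04) = 0.972655
T_allowed = 8 / 0.972655 = 8.22491 hours
Dose = (T / T_allowed) * 100
Dose = (1.2 / 8.22491) * 100 = 14.59

14.59 %


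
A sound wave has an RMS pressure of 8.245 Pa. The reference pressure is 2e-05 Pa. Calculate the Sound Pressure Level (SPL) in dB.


Given values:
  p = 8.245 Pa
  p_ref = 2e-05 Pa
Formula: SPL = 20 * log10(p / p_ref)
Compute ratio: p / p_ref = 8.245 / 2e-05 = 412250
Compute log10: log10(412250) = 5.615161
Multiply: SPL = 20 * 5.615161 = 112.3

112.3 dB


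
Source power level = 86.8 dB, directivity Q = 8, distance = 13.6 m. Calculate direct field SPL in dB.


Given values:
  Lw = 86.8 dB, Q = 8, r = 13.6 m
Formula: SPL = Lw + 10 * log10(Q / (4 * pi * r^2))
Compute 4 * pi * r^2 = 4 * pi * 13.6^2 = 2324.2759
Compute Q / denom = 8 / 2324.2759 = 0.00344193
Compute 10 * log10(0.00344193) = -24.632
SPL = 86.8 + (-24.632) = 62.17

62.17 dB


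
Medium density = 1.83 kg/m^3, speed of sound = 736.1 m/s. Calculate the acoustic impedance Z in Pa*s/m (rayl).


Given values:
  rho = 1.83 kg/m^3
  c = 736.1 m/s
Formula: Z = rho * c
Z = 1.83 * 736.1
Z = 1347.06

1347.06 rayl


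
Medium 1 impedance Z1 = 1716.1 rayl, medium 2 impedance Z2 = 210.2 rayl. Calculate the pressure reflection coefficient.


Given values:
  Z1 = 1716.1 rayl, Z2 = 210.2 rayl
Formula: R = (Z2 - Z1) / (Z2 + Z1)
Numerator: Z2 - Z1 = 210.2 - 1716.1 = -1505.9
Denominator: Z2 + Z1 = 210.2 + 1716.1 = 1926.3
R = -1505.9 / 1926.3 = -0.7818

-0.7818


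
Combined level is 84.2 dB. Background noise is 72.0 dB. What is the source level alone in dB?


Given values:
  L_total = 84.2 dB, L_bg = 72.0 dB
Formula: L_source = 10 * log10(10^(L_total/10) - 10^(L_bg/10))
Convert to linear:
  10^(84.2/10) = 263026799.1895
  10^(72.0/10) = 15848931.9246
Difference: 263026799.1895 - 15848931.9246 = 247177867.2649
L_source = 10 * log10(247177867.2649) = 83.93

83.93 dB


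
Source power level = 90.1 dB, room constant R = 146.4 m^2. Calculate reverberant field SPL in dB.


Given values:
  Lw = 90.1 dB, R = 146.4 m^2
Formula: SPL = Lw + 10 * log10(4 / R)
Compute 4 / R = 4 / 146.4 = 0.027322
Compute 10 * log10(0.027322) = -15.6349
SPL = 90.1 + (-15.6349) = 74.47

74.47 dB


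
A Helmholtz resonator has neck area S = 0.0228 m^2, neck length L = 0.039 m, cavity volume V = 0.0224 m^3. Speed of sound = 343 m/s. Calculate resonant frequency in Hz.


Given values:
  S = 0.0228 m^2, L = 0.039 m, V = 0.0224 m^3, c = 343 m/s
Formula: f = (c / (2*pi)) * sqrt(S / (V * L))
Compute V * L = 0.0224 * 0.039 = 0.0008736
Compute S / (V * L) = 0.0228 / 0.0008736 = 26.0989
Compute sqrt(26.0989) = 5.108708
Compute c / (2*pi) = 343 / 6.283185 = 54.590148
f = 54.590148 * 5.108708 = 278.89

278.89 Hz


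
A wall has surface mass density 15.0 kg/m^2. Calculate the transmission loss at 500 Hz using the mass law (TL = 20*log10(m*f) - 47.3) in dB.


Given values:
  m = 15.0 kg/m^2, f = 500 Hz
Formula: TL = 20 * log10(m * f) - 47.3
Compute m * f = 15.0 * 500 = 7500.0
Compute log10(7500.0) = 3.875061
Compute 20 * 3.875061 = 77.5012
TL = 77.5012 - 47.3 = 30.2

30.2 dB


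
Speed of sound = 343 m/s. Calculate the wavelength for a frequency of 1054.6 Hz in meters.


Given values:
  c = 343 m/s, f = 1054.6 Hz
Formula: lambda = c / f
lambda = 343 / 1054.6
lambda = 0.3252

0.3252 m


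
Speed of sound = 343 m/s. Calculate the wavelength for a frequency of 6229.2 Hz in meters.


Given values:
  c = 343 m/s, f = 6229.2 Hz
Formula: lambda = c / f
lambda = 343 / 6229.2
lambda = 0.0551

0.0551 m


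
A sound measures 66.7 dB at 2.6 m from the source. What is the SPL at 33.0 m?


Given values:
  SPL1 = 66.7 dB, r1 = 2.6 m, r2 = 33.0 m
Formula: SPL2 = SPL1 - 20 * log10(r2 / r1)
Compute ratio: r2 / r1 = 33.0 / 2.6 = 12.6923
Compute log10: log10(12.6923) = 1.10354
Compute drop: 20 * 1.10354 = 22.0708
SPL2 = 66.7 - 22.0708 = 44.63

44.63 dB


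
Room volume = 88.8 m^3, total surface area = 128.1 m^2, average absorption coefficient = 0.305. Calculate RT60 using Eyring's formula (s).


Given values:
  V = 88.8 m^3, S = 128.1 m^2, alpha = 0.305
Formula: RT60 = 0.161 * V / (-S * ln(1 - alpha))
Compute ln(1 - 0.305) = ln(0.695) = -0.363843
Denominator: -128.1 * -0.363843 = 46.6083
Numerator: 0.161 * 88.8 = 14.2968
RT60 = 14.2968 / 46.6083 = 0.307

0.307 s


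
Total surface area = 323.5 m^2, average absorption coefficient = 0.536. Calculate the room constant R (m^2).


Given values:
  S = 323.5 m^2, alpha = 0.536
Formula: R = S * alpha / (1 - alpha)
Numerator: 323.5 * 0.536 = 173.396
Denominator: 1 - 0.536 = 0.464
R = 173.396 / 0.464 = 373.7

373.7 m^2


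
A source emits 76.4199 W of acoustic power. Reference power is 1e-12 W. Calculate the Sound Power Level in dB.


Given values:
  W = 76.4199 W
  W_ref = 1e-12 W
Formula: SWL = 10 * log10(W / W_ref)
Compute ratio: W / W_ref = 76419900000000
Compute log10: log10(76419900000000) = 13.883206
Multiply: SWL = 10 * 13.883206 = 138.83

138.83 dB


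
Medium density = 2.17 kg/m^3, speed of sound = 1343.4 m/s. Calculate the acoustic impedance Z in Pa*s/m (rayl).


Given values:
  rho = 2.17 kg/m^3
  c = 1343.4 m/s
Formula: Z = rho * c
Z = 2.17 * 1343.4
Z = 2915.18

2915.18 rayl


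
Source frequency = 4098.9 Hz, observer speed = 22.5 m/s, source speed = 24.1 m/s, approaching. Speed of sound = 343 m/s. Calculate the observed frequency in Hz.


Given values:
  f_s = 4098.9 Hz, v_o = 22.5 m/s, v_s = 24.1 m/s
  Direction: approaching
Formula: f_o = f_s * (c + v_o) / (c - v_s)
Numerator: c + v_o = 343 + 22.5 = 365.5
Denominator: c - v_s = 343 - 24.1 = 318.9
f_o = 4098.9 * 365.5 / 318.9 = 4697.86

4697.86 Hz


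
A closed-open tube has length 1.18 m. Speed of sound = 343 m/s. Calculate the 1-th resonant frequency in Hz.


Given values:
  Tube type: closed-open, L = 1.18 m, c = 343 m/s, n = 1
Formula: f_n = (2n - 1) * c / (4 * L)
Compute 2n - 1 = 2*1 - 1 = 1
Compute 4 * L = 4 * 1.18 = 4.72
f = 1 * 343 / 4.72
f = 72.67

72.67 Hz


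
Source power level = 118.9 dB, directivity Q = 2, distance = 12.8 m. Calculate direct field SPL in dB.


Given values:
  Lw = 118.9 dB, Q = 2, r = 12.8 m
Formula: SPL = Lw + 10 * log10(Q / (4 * pi * r^2))
Compute 4 * pi * r^2 = 4 * pi * 12.8^2 = 2058.8742
Compute Q / denom = 2 / 2058.8742 = 0.0009714
Compute 10 * log10(0.0009714) = -30.126
SPL = 118.9 + (-30.126) = 88.77

88.77 dB


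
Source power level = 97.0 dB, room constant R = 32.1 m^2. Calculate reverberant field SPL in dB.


Given values:
  Lw = 97.0 dB, R = 32.1 m^2
Formula: SPL = Lw + 10 * log10(4 / R)
Compute 4 / R = 4 / 32.1 = 0.124611
Compute 10 * log10(0.124611) = -9.0444
SPL = 97.0 + (-9.0444) = 87.96

87.96 dB


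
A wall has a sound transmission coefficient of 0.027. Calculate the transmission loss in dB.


Given values:
  tau = 0.027
Formula: TL = 10 * log10(1 / tau)
Compute 1 / tau = 1 / 0.027 = 37.037
Compute log10(37.037) = 1.568636
TL = 10 * 1.568636 = 15.69

15.69 dB


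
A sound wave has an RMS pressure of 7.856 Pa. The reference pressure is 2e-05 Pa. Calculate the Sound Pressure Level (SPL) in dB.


Given values:
  p = 7.856 Pa
  p_ref = 2e-05 Pa
Formula: SPL = 20 * log10(p / p_ref)
Compute ratio: p / p_ref = 7.856 / 2e-05 = 392800
Compute log10: log10(392800) = 5.594171
Multiply: SPL = 20 * 5.594171 = 111.88

111.88 dB


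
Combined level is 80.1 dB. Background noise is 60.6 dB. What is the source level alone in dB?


Given values:
  L_total = 80.1 dB, L_bg = 60.6 dB
Formula: L_source = 10 * log10(10^(L_total/10) - 10^(L_bg/10))
Convert to linear:
  10^(80.1/10) = 102329299.2281
  10^(60.6/10) = 1148153.6215
Difference: 102329299.2281 - 1148153.6215 = 101181145.6066
L_source = 10 * log10(101181145.6066) = 80.05

80.05 dB


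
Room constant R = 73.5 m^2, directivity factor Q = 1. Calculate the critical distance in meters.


Given values:
  R = 73.5 m^2, Q = 1
Formula: d_c = 0.141 * sqrt(Q * R)
Compute Q * R = 1 * 73.5 = 73.5
Compute sqrt(73.5) = 8.5732
d_c = 0.141 * 8.5732 = 1.209

1.209 m


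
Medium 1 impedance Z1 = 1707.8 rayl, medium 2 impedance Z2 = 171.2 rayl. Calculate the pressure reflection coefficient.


Given values:
  Z1 = 1707.8 rayl, Z2 = 171.2 rayl
Formula: R = (Z2 - Z1) / (Z2 + Z1)
Numerator: Z2 - Z1 = 171.2 - 1707.8 = -1536.6
Denominator: Z2 + Z1 = 171.2 + 1707.8 = 1879.0
R = -1536.6 / 1879.0 = -0.8178

-0.8178


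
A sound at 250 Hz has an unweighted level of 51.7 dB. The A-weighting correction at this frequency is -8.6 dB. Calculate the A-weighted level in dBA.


Given values:
  SPL = 51.7 dB
  A-weighting at 250 Hz = -8.6 dB
Formula: L_A = SPL + A_weight
L_A = 51.7 + (-8.6)
L_A = 43.1

43.1 dBA


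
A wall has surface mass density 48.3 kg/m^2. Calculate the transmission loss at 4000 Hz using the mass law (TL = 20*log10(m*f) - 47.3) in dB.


Given values:
  m = 48.3 kg/m^2, f = 4000 Hz
Formula: TL = 20 * log10(m * f) - 47.3
Compute m * f = 48.3 * 4000 = 193200.0
Compute log10(193200.0) = 5.286007
Compute 20 * 5.286007 = 105.7201
TL = 105.7201 - 47.3 = 58.42

58.42 dB


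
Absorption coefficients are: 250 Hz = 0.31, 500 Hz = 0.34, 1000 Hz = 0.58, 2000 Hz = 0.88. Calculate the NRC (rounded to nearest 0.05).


Given values:
  a_250 = 0.31, a_500 = 0.34
  a_1000 = 0.58, a_2000 = 0.88
Formula: NRC = (a250 + a500 + a1000 + a2000) / 4
Sum = 0.31 + 0.34 + 0.58 + 0.88 = 2.11
NRC = 2.11 / 4 = 0.5275
Rounded to nearest 0.05: 0.55

0.55


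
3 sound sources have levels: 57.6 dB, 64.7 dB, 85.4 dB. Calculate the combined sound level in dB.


Formula: L_total = 10 * log10( sum(10^(Li/10)) )
  Source 1: 10^(57.6/10) = 575439.9373
  Source 2: 10^(64.7/10) = 2951209.2267
  Source 3: 10^(85.4/10) = 346736850.4525
Sum of linear values = 350263499.6165
L_total = 10 * log10(350263499.6165) = 85.44

85.44 dB


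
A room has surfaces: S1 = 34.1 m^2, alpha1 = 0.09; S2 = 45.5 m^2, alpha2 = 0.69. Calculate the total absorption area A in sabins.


Given surfaces:
  Surface 1: 34.1 * 0.09 = 3.069
  Surface 2: 45.5 * 0.69 = 31.395
Formula: A = sum(Si * alpha_i)
A = 3.069 + 31.395
A = 34.46

34.46 sabins


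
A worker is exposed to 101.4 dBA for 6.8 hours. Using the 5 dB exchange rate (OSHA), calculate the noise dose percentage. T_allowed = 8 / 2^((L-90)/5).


Given values:
  L = 101.4 dBA, T = 6.8 hours
Formula: T_allowed = 8 / 2^((L - 90) / 5)
Compute exponent: (101.4 - 90) / 5 = 2.28
Compute 2^(2.28) = 4.85678
T_allowed = 8 / 4.85678 = 1.647182 hours
Dose = (T / T_allowed) * 100
Dose = (6.8 / 1.647182) * 100 = 412.83

412.83 %


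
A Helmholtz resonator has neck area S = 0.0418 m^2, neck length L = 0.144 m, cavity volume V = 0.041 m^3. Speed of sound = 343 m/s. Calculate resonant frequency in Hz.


Given values:
  S = 0.0418 m^2, L = 0.144 m, V = 0.041 m^3, c = 343 m/s
Formula: f = (c / (2*pi)) * sqrt(S / (V * L))
Compute V * L = 0.041 * 0.144 = 0.005904
Compute S / (V * L) = 0.0418 / 0.005904 = 7.0799
Compute sqrt(7.0799) = 2.660808
Compute c / (2*pi) = 343 / 6.283185 = 54.590148
f = 54.590148 * 2.660808 = 145.25

145.25 Hz


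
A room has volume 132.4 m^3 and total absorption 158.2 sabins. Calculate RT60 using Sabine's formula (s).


Given values:
  V = 132.4 m^3
  A = 158.2 sabins
Formula: RT60 = 0.161 * V / A
Numerator: 0.161 * 132.4 = 21.3164
RT60 = 21.3164 / 158.2 = 0.135

0.135 s


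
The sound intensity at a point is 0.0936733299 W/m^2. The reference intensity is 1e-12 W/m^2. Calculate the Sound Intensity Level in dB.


Given values:
  I = 0.0936733299 W/m^2
  I_ref = 1e-12 W/m^2
Formula: SIL = 10 * log10(I / I_ref)
Compute ratio: I / I_ref = 93673329900
Compute log10: log10(93673329900) = 10.971616
Multiply: SIL = 10 * 10.971616 = 109.72

109.72 dB


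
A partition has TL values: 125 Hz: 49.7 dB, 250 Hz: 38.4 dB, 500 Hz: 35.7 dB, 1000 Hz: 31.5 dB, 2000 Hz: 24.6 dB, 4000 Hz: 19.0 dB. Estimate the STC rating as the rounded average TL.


Given TL values at each frequency:
  125 Hz: 49.7 dB
  250 Hz: 38.4 dB
  500 Hz: 35.7 dB
  1000 Hz: 31.5 dB
  2000 Hz: 24.6 dB
  4000 Hz: 19.0 dB
Formula: STC ~ round(average of TL values)
Sum = 49.7 + 38.4 + 35.7 + 31.5 + 24.6 + 19.0 = 198.9
Average = 198.9 / 6 = 33.15
Rounded: 33

33


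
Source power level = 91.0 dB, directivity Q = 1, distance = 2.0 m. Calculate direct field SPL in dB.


Given values:
  Lw = 91.0 dB, Q = 1, r = 2.0 m
Formula: SPL = Lw + 10 * log10(Q / (4 * pi * r^2))
Compute 4 * pi * r^2 = 4 * pi * 2.0^2 = 50.2655
Compute Q / denom = 1 / 50.2655 = 0.01989436
Compute 10 * log10(0.01989436) = -17.0127
SPL = 91.0 + (-17.0127) = 73.99

73.99 dB


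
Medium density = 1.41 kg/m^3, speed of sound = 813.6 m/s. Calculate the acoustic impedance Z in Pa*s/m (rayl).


Given values:
  rho = 1.41 kg/m^3
  c = 813.6 m/s
Formula: Z = rho * c
Z = 1.41 * 813.6
Z = 1147.18

1147.18 rayl


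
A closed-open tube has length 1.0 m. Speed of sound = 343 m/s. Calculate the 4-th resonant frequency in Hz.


Given values:
  Tube type: closed-open, L = 1.0 m, c = 343 m/s, n = 4
Formula: f_n = (2n - 1) * c / (4 * L)
Compute 2n - 1 = 2*4 - 1 = 7
Compute 4 * L = 4 * 1.0 = 4.0
f = 7 * 343 / 4.0
f = 600.25

600.25 Hz


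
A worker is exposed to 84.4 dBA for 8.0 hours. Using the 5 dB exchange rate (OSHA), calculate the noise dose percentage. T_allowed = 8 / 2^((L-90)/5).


Given values:
  L = 84.4 dBA, T = 8.0 hours
Formula: T_allowed = 8 / 2^((L - 90) / 5)
Compute exponent: (84.4 - 90) / 5 = -1.12
Compute 2^(-1.12) = 0.460094
T_allowed = 8 / 0.460094 = 17.387751 hours
Dose = (T / T_allowed) * 100
Dose = (8.0 / 17.387751) * 100 = 46.01

46.01 %


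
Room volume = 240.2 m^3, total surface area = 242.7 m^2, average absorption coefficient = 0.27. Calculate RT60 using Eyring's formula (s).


Given values:
  V = 240.2 m^3, S = 242.7 m^2, alpha = 0.27
Formula: RT60 = 0.161 * V / (-S * ln(1 - alpha))
Compute ln(1 - 0.27) = ln(0.73) = -0.314711
Denominator: -242.7 * -0.314711 = 76.3804
Numerator: 0.161 * 240.2 = 38.6722
RT60 = 38.6722 / 76.3804 = 0.506

0.506 s


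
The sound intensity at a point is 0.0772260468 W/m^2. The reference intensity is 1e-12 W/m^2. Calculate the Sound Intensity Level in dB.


Given values:
  I = 0.0772260468 W/m^2
  I_ref = 1e-12 W/m^2
Formula: SIL = 10 * log10(I / I_ref)
Compute ratio: I / I_ref = 77226046800
Compute log10: log10(77226046800) = 10.887764
Multiply: SIL = 10 * 10.887764 = 108.88

108.88 dB


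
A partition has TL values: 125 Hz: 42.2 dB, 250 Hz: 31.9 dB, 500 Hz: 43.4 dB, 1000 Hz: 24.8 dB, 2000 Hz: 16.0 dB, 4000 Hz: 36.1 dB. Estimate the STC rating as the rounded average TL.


Given TL values at each frequency:
  125 Hz: 42.2 dB
  250 Hz: 31.9 dB
  500 Hz: 43.4 dB
  1000 Hz: 24.8 dB
  2000 Hz: 16.0 dB
  4000 Hz: 36.1 dB
Formula: STC ~ round(average of TL values)
Sum = 42.2 + 31.9 + 43.4 + 24.8 + 16.0 + 36.1 = 194.4
Average = 194.4 / 6 = 32.4
Rounded: 32

32


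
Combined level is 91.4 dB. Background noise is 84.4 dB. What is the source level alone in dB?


Given values:
  L_total = 91.4 dB, L_bg = 84.4 dB
Formula: L_source = 10 * log10(10^(L_total/10) - 10^(L_bg/10))
Convert to linear:
  10^(91.4/10) = 1380384264.6029
  10^(84.4/10) = 275422870.3338
Difference: 1380384264.6029 - 275422870.3338 = 1104961394.2691
L_source = 10 * log10(1104961394.2691) = 90.43

90.43 dB


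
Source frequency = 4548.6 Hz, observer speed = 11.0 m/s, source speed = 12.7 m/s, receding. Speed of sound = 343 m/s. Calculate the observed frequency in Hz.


Given values:
  f_s = 4548.6 Hz, v_o = 11.0 m/s, v_s = 12.7 m/s
  Direction: receding
Formula: f_o = f_s * (c - v_o) / (c + v_s)
Numerator: c - v_o = 343 - 11.0 = 332.0
Denominator: c + v_s = 343 + 12.7 = 355.7
f_o = 4548.6 * 332.0 / 355.7 = 4245.53

4245.53 Hz


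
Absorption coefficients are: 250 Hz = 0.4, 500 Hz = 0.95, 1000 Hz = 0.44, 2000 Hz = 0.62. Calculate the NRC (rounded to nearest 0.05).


Given values:
  a_250 = 0.4, a_500 = 0.95
  a_1000 = 0.44, a_2000 = 0.62
Formula: NRC = (a250 + a500 + a1000 + a2000) / 4
Sum = 0.4 + 0.95 + 0.44 + 0.62 = 2.41
NRC = 2.41 / 4 = 0.6025
Rounded to nearest 0.05: 0.6

0.6


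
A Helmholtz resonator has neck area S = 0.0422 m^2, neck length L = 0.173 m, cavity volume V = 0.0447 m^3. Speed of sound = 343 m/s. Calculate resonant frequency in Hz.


Given values:
  S = 0.0422 m^2, L = 0.173 m, V = 0.0447 m^3, c = 343 m/s
Formula: f = (c / (2*pi)) * sqrt(S / (V * L))
Compute V * L = 0.0447 * 0.173 = 0.0077331
Compute S / (V * L) = 0.0422 / 0.0077331 = 5.4571
Compute sqrt(5.4571) = 2.336044
Compute c / (2*pi) = 343 / 6.283185 = 54.590148
f = 54.590148 * 2.336044 = 127.52

127.52 Hz


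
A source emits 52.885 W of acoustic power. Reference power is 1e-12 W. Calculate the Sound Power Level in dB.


Given values:
  W = 52.885 W
  W_ref = 1e-12 W
Formula: SWL = 10 * log10(W / W_ref)
Compute ratio: W / W_ref = 52885000000000
Compute log10: log10(52885000000000) = 13.723333
Multiply: SWL = 10 * 13.723333 = 137.23

137.23 dB


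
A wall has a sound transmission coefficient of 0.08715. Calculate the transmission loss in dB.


Given values:
  tau = 0.08715
Formula: TL = 10 * log10(1 / tau)
Compute 1 / tau = 1 / 0.08715 = 11.4745
Compute log10(11.4745) = 1.059734
TL = 10 * 1.059734 = 10.6

10.6 dB


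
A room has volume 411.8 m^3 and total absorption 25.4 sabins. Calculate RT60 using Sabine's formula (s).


Given values:
  V = 411.8 m^3
  A = 25.4 sabins
Formula: RT60 = 0.161 * V / A
Numerator: 0.161 * 411.8 = 66.2998
RT60 = 66.2998 / 25.4 = 2.61

2.61 s
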